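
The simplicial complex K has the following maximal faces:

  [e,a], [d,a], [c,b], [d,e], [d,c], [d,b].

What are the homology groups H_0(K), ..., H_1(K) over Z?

We work with the vertex ordering a < b < c < d < e. The simplices of K, each written with vertices in increasing order, are:

  0-simplices (5): a, b, c, d, e
  1-simplices (6): ad, ae, bc, bd, cd, de

giving chain groups C_0 ≅ Z^5, C_1 ≅ Z^6.

The boundary map ∂_1: C_1 → C_0 is given by ∂[p,q] = [q] − [p].
The 5×6 boundary matrix has rank 4 and Smith normal form diag(1,1,1,1).

Computing H_k = (kernel of ∂_k) / (image of ∂_{k+1}):

  H_0: rank C_0 − rank ∂_1 = 5 − 4 = 1, and the invariant factors of ∂_1 are all 1, so H_0 = Z.
  H_1: rank ker ∂_1 − rank ∂_2 = (6 − 4) − 0 = 2, and there is no ∂_2, so H_1 = Z^2.

As a check, the Euler characteristic is 5 − 6 = -1, which agrees with 1 − 2 = -1.

H_0 = Z,  H_1 = Z^2.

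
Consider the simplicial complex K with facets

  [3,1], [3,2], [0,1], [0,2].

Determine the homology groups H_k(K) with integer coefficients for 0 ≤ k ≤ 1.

H_0 ≅ Z,  H_1 ≅ Z.

K has 4 vertices, 4 edges.
rank ∂_0 = 0, rank ∂_1 = 3 ⇒ b_0 = 4 − 0 − 3 = 1; all invariant factors of ∂_1 are 1 so no torsion. So H_0 = Z.
rank ∂_1 = 3, rank ∂_2 = 0 ⇒ b_1 = 4 − 3 − 0 = 1. So H_1 = Z.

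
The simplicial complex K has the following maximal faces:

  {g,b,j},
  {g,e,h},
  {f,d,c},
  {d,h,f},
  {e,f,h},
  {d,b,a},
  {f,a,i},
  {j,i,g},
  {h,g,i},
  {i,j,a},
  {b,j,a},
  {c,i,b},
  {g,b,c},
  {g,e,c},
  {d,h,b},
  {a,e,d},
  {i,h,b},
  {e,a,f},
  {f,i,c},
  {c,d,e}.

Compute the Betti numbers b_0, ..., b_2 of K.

Order the vertices as a < b < c < d < e < f < g < h < i < j. Listing each simplex with vertices in this order, K has dimension 2 with simplices:

  0-simplices (10): a, b, c, d, e, f, g, h, i, j
  1-simplices (30): ab, ad, ae, af, ai, aj, bc, bd, bg, bh, bi, bj, cd, ce, cf, cg, ci, de, df, dh, ef, eg, eh, fh, fi, gh, gi, gj, hi, ij
  2-simplices (20): abd, abj, ade, aef, afi, aij, bcg, bci, bdh, bgj, bhi, cde, cdf, ceg, cfi, dfh, efh, egh, ghi, gij

Hence C_0 ≅ Z^10, C_1 ≅ Z^30, C_2 ≅ Z^20.

∂_1: C_1 → C_0 is given by ∂[p,q] = [q] − [p]. For instance
  ∂ad = d − a.
The resulting 10×30 matrix has rank 9, and its Smith normal form has invariant factors (1,1,1,1,1,1,1,1,1).

The boundary map ∂_2: C_2 → C_1 maps a triangle to the signed sum of its edges. For instance
  ∂aij = ij − aj + ai,
  ∂gij = ij − gj + gi.
The 30×20 boundary matrix has rank 20 and Smith normal form diag(1,1,1,1,1,1,1,1,1,1,1,1,1,1,1,1,1,1,1,2).

Now H_k = ker ∂_k / im ∂_{k+1}, so:

  H_0: rank C_0 − rank ∂_1 = 10 − 9 = 1, and the invariant factors of ∂_1 are all 1, so H_0 = Z.
  H_1: rank ker ∂_1 − rank ∂_2 = (30 − 9) − 20 = 1, and ∂_2 has invariant factor 2 > 1, so H_1 = Z × Z/2.
  H_2: rank ker ∂_2 − rank ∂_3 = (20 − 20) − 0 = 0, and there is no ∂_3, so H_2 = 0.

Hence the Betti numbers are b_0 = 1, b_1 = 1, b_2 = 0.

b_0 = 1, b_1 = 1, b_2 = 0.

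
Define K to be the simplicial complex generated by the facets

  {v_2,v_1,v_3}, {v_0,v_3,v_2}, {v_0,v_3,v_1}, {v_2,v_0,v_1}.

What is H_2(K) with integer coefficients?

We work with the vertex ordering v_0 < v_1 < v_2 < v_3. The simplices of K, each written with vertices in increasing order, are:

  0-simplices (4): [v_0], [v_1], [v_2], [v_3]
  1-simplices (6): [v_0,v_1], [v_0,v_2], [v_0,v_3], [v_1,v_2], [v_1,v_3], [v_2,v_3]
  2-simplices (4): [v_0,v_1,v_2], [v_0,v_1,v_3], [v_0,v_2,v_3], [v_1,v_2,v_3]

Hence C_0 ≅ Z^4, C_1 ≅ Z^6, C_2 ≅ Z^4.

Boundary ∂_1: C_1 → C_0 is given by ∂[p,q] = [q] − [p].
This gives a 4×6 integer matrix of rank 3; reducing to Smith normal form yields diagonal entries (1,1,1).

Boundary ∂_2: C_2 → C_1 maps a triangle to the signed sum of its edges. For instance
  ∂[v_0,v_1,v_2] = [v_1,v_2] − [v_0,v_2] + [v_0,v_1],
  ∂[v_0,v_2,v_3] = [v_2,v_3] − [v_0,v_3] + [v_0,v_2].
The 6×4 boundary matrix has rank 3 and Smith normal form diag(1,1,1).

Reading off H_k = ker ∂_k / im ∂_{k+1}:

  H_2: rank ker ∂_2 − rank ∂_3 = (4 − 3) − 0 = 1, and there is no ∂_3, so H_2 ≅ Z.

H_2 ≅ Z.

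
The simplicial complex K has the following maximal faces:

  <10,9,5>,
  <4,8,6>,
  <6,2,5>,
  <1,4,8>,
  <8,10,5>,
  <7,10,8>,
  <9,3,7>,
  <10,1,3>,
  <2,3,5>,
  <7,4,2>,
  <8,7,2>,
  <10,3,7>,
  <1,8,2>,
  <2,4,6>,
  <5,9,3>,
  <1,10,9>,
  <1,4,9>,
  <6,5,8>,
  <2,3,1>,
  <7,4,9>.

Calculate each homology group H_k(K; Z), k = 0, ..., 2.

H_0 ≅ Z,  H_1 ≅ Z ⊕ Z/2Z,  H_2 = 0.

Order the vertices as 1 < 2 < 3 < 4 < 5 < 6 < 7 < 8 < 9 < 10. Listing each simplex with vertices in this order, K has dimension 2 with simplices:

  0-simplices (10): [1], [2], [3], [4], [5], [6], [7], [8], [9], [10]
  1-simplices (30): (30 of them)
  2-simplices (20): (20 of them)

Hence C_0 ≅ Z^10, C_1 ≅ Z^30, C_2 ≅ Z^20.

∂_1: C_1 → C_0 sends each edge [p,q] (with p < q) to q − p. For instance
  ∂[4,9] = [9] − [4].
As a 10×30 matrix over Z this has rank 9, with invariant factors (1,1,1,1,1,1,1,1,1).

∂_2: C_2 → C_1 acts by ∂[p,q,r] = [q,r] − [p,r] + [p,q]. For instance
  ∂[4,6,8] = [6,8] − [4,8] + [4,6],
  ∂[1,3,10] = [3,10] − [1,10] + [1,3].
The 30×20 boundary matrix has rank 20 and Smith normal form diag(1,1,1,1,1,1,1,1,1,1,1,1,1,1,1,1,1,1,1,2).

From H_k ≅ ker(∂_k) / im(∂_{k+1}) we obtain:

  H_0: rank C_0 − rank ∂_1 = 10 − 9 = 1, and the invariant factors of ∂_1 are all 1, so H_0 = Z.
  H_1: rank ker ∂_1 − rank ∂_2 = (30 − 9) − 20 = 1, and ∂_2 has invariant factor 2 > 1, so H_1 = Z ⊕ Z/2Z.
  H_2: rank ker ∂_2 − rank ∂_3 = (20 − 20) − 0 = 0, and there is no ∂_3, so H_2 = 0.

As a check, the Euler characteristic is 10 − 30 + 20 = 0, which agrees with 1 − 1 + 0 = 0.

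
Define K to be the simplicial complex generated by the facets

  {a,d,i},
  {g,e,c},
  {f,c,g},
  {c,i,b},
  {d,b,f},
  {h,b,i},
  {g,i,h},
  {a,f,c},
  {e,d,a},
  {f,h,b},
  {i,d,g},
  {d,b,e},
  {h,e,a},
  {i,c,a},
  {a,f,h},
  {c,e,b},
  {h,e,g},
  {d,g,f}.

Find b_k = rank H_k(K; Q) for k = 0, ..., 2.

b_0 = 1, b_1 = 2, b_2 = 1.

Order the vertices as a < b < c < d < e < f < g < h < i. Listing each simplex with vertices in this order, K has dimension 2 with simplices:

  0-simplices (9): a, b, c, d, e, f, g, h, i
  1-simplices (27): ac, ad, ae, af, ah, ai, bc, bd, be, bf, bh, bi, ce, cf, cg, ci, de, df, dg, di, eg, eh, fg, fh, gh, gi, hi
  2-simplices (18): acf, aci, ade, adi, aeh, afh, bce, bci, bde, bdf, bfh, bhi, ceg, cfg, dfg, dgi, egh, ghi

so the chain groups are C_0 ≅ Z^9, C_1 ≅ Z^27, C_2 ≅ Z^18.

The boundary map ∂_1: C_1 → C_0 is given by ∂[p,q] = [q] − [p]. For instance
  ∂fg = g − f.
This gives a 9×27 integer matrix of rank 8; reducing to Smith normal form yields diagonal entries (1,1,1,1,1,1,1,1).

∂_2: C_2 → C_1 acts by ∂[p,q,r] = [q,r] − [p,r] + [p,q]. For instance
  ∂acf = cf − af + ac,
  ∂bdf = df − bf + bd.
As a 27×18 matrix over Z this has rank 17, with invariant factors (1,1,1,1,1,1,1,1,1,1,1,1,1,1,1,1,1).

Reading off H_k = ker ∂_k / im ∂_{k+1}:

  H_0: rank C_0 − rank ∂_1 = 9 − 8 = 1, and the invariant factors of ∂_1 are all 1, so H_0 = Z.
  H_1: rank ker ∂_1 − rank ∂_2 = (27 − 8) − 17 = 2, and the invariant factors of ∂_2 are all 1, so H_1 = Z^2.
  H_2: rank ker ∂_2 − rank ∂_3 = (18 − 17) − 0 = 1, and there is no ∂_3, so H_2 = Z.

Hence the Betti numbers are b_0 = 1, b_1 = 2, b_2 = 1.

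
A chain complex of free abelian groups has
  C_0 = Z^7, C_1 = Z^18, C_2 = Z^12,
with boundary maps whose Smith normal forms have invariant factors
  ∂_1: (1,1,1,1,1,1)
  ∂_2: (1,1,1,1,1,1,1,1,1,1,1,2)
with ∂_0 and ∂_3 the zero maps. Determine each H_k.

H_0: b_0 = 7 − 0 − 6 = 1; torsion from ∂_1 factors > 1: none. So H_0 ≅ Z.
H_1: b_1 = 18 − 6 − 12 = 0; torsion from ∂_2 factors > 1: [2]. So H_1 ≅ Z/2Z.
H_2: b_2 = 12 − 12 − 0 = 0; torsion from ∂_3 factors > 1: none. So H_2 ≅ 0.

H_0 ≅ Z,  H_1 ≅ Z/2Z,  H_2 = 0.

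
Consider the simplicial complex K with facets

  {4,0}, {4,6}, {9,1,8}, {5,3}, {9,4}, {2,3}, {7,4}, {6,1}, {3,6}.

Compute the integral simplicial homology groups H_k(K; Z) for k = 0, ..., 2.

H_0 ≅ Z,  H_1 ≅ Z,  H_2 = 0.

Fix the vertex order 0 < 1 < 2 < 3 < 4 < 5 < 6 < 7 < 8 < 9 and write every simplex with vertices in increasing order. Then dim K = 2 and the simplices of K are:

  0-simplices (10): [0], [1], [2], [3], [4], [5], [6], [7], [8], [9]
  1-simplices (11): [0,4], [1,6], [1,8], [1,9], [2,3], [3,5], [3,6], [4,6], [4,7], [4,9], [8,9]
  2-simplices (1): [1,8,9]

Hence C_0 ≅ Z^10, C_1 ≅ Z^11, C_2 ≅ Z^1.

∂_1: C_1 → C_0 maps an edge to its endpoints' difference, ∂[p,q] = q − p. For instance
  ∂[8,9] = [9] − [8].
The resulting 10×11 matrix has rank 9, and its Smith normal form has invariant factors (1,1,1,1,1,1,1,1,1).

Boundary ∂_2: C_2 → C_1 sends each 2-simplex [p,q,r] to [q,r] − [p,r] + [p,q]. For instance
  ∂[1,8,9] = [8,9] − [1,9] + [1,8].
As a 11×1 matrix over Z this has rank 1, with invariant factors (1).

Computing H_k = (kernel of ∂_k) / (image of ∂_{k+1}):

  H_0: rank C_0 − rank ∂_1 = 10 − 9 = 1, and the invariant factors of ∂_1 are all 1, so H_0 = Z.
  H_1: rank ker ∂_1 − rank ∂_2 = (11 − 9) − 1 = 1, and the invariant factors of ∂_2 are all 1, so H_1 = Z.
  H_2: rank ker ∂_2 − rank ∂_3 = (1 − 1) − 0 = 0, and there is no ∂_3, so H_2 = 0.

As a check, the Euler characteristic is 10 − 11 + 1 = 0, which agrees with 1 − 1 + 0 = 0.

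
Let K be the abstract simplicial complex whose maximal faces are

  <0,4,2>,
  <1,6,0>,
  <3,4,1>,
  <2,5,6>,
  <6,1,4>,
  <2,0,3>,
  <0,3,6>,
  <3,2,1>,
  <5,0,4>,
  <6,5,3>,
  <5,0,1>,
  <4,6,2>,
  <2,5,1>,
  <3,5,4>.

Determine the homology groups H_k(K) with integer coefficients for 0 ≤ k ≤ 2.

H_0 ≅ Z,  H_1 ≅ Z^2,  H_2 ≅ Z.

Fix the vertex order 0 < 1 < 2 < 3 < 4 < 5 < 6 and write every simplex with vertices in increasing order. Then dim K = 2 and the simplices of K are:

  0-simplices (7): [0], [1], [2], [3], [4], [5], [6]
  1-simplices (21): [0,1], [0,2], [0,3], [0,4], [0,5], [0,6], [1,2], [1,3], [1,4], [1,5], [1,6], [2,3], [2,4], [2,5], [2,6], [3,4], [3,5], [3,6], [4,5], [4,6], [5,6]
  2-simplices (14): [0,1,5], [0,1,6], [0,2,3], [0,2,4], [0,3,6], [0,4,5], [1,2,3], [1,2,5], [1,3,4], [1,4,6], [2,4,6], [2,5,6], [3,4,5], [3,5,6]

Hence C_0 ≅ Z^7, C_1 ≅ Z^21, C_2 ≅ Z^14.

∂_1: C_1 → C_0 sends each edge [p,q] (with p < q) to q − p. For instance
  ∂[4,6] = [6] − [4].
As a 7×21 matrix over Z this has rank 6, with invariant factors (1,1,1,1,1,1).

∂_2: C_2 → C_1 acts by ∂[p,q,r] = [q,r] − [p,r] + [p,q]. For instance
  ∂[0,2,3] = [2,3] − [0,3] + [0,2],
  ∂[1,2,3] = [2,3] − [1,3] + [1,2].
The resulting 21×14 matrix has rank 13, and its Smith normal form has invariant factors (1,1,1,1,1,1,1,1,1,1,1,1,1).

Reading off H_k = ker ∂_k / im ∂_{k+1}:

  H_0: rank C_0 − rank ∂_1 = 7 − 6 = 1, and the invariant factors of ∂_1 are all 1, so H_0 = Z.
  H_1: rank ker ∂_1 − rank ∂_2 = (21 − 6) − 13 = 2, and the invariant factors of ∂_2 are all 1, so H_1 = Z^2.
  H_2: rank ker ∂_2 − rank ∂_3 = (14 − 13) − 0 = 1, and there is no ∂_3, so H_2 = Z.

As a check, the Euler characteristic is 7 − 21 + 14 = 0, which agrees with 1 − 2 + 1 = 0.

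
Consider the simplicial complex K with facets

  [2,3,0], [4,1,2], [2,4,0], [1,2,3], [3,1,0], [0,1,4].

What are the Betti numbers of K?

Order the vertices as 0 < 1 < 2 < 3 < 4. Listing each simplex with vertices in this order, K has dimension 2 with simplices:

  0-simplices (5): [0], [1], [2], [3], [4]
  1-simplices (9): [0,1], [0,2], [0,3], [0,4], [1,2], [1,3], [1,4], [2,3], [2,4]
  2-simplices (6): [0,1,3], [0,1,4], [0,2,3], [0,2,4], [1,2,3], [1,2,4]

Hence C_0 ≅ Z^5, C_1 ≅ Z^9, C_2 ≅ Z^6.

Boundary ∂_1: C_1 → C_0 sends each edge [p,q] (with p < q) to q − p. For instance
  ∂[1,2] = [2] − [1].
The 5×9 boundary matrix has rank 4 and Smith normal form diag(1,1,1,1).

Boundary ∂_2: C_2 → C_1 maps a triangle to the signed sum of its edges. For instance
  ∂[0,2,3] = [2,3] − [0,3] + [0,2],
  ∂[1,2,4] = [2,4] − [1,4] + [1,2].
The 9×6 boundary matrix has rank 5 and Smith normal form diag(1,1,1,1,1).

Now H_k = ker ∂_k / im ∂_{k+1}, so:

  H_0: rank C_0 − rank ∂_1 = 5 − 4 = 1, and the invariant factors of ∂_1 are all 1, so H_0 ≅ Z.
  H_1: rank ker ∂_1 − rank ∂_2 = (9 − 4) − 5 = 0, and the invariant factors of ∂_2 are all 1, so H_1 ≅ 0.
  H_2: rank ker ∂_2 − rank ∂_3 = (6 − 5) − 0 = 1, and there is no ∂_3, so H_2 ≅ Z.

Hence the Betti numbers are b_0 = 1, b_1 = 0, b_2 = 1.

b_0 = 1, b_1 = 0, b_2 = 1.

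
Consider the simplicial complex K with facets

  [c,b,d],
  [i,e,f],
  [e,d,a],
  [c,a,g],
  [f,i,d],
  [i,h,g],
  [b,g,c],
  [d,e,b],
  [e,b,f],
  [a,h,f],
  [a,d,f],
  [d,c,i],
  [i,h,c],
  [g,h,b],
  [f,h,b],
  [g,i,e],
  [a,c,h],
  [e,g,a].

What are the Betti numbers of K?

Fix the vertex order a < b < c < d < e < f < g < h < i and write every simplex with vertices in increasing order. Then dim K = 2 and the simplices of K are:

  0-simplices (9): a, b, c, d, e, f, g, h, i
  1-simplices (27): ac, ad, ae, af, ag, ah, bc, bd, be, bf, bg, bh, cd, cg, ch, ci, de, df, di, ef, eg, ei, fh, fi, gh, gi, hi
  2-simplices (18): acg, ach, ade, adf, aeg, afh, bcd, bcg, bde, bef, bfh, bgh, cdi, chi, dfi, efi, egi, ghi

Hence C_0 ≅ Z^9, C_1 ≅ Z^27, C_2 ≅ Z^18.

Boundary ∂_1: C_1 → C_0 maps an edge to its endpoints' difference, ∂[p,q] = q − p. For instance
  ∂fh = h − f.
This gives a 9×27 integer matrix of rank 8; reducing to Smith normal form yields diagonal entries (1,1,1,1,1,1,1,1).

The boundary map ∂_2: C_2 → C_1 acts by ∂[p,q,r] = [q,r] − [p,r] + [p,q]. For instance
  ∂bfh = fh − bh + bf,
  ∂ghi = hi − gi + gh.
As a 27×18 matrix over Z this has rank 18, with invariant factors (1,1,1,1,1,1,1,1,1,1,1,1,1,1,1,1,1,2).

Computing H_k = (kernel of ∂_k) / (image of ∂_{k+1}):

  H_0: rank C_0 − rank ∂_1 = 9 − 8 = 1, and the invariant factors of ∂_1 are all 1, so H_0 = Z.
  H_1: rank ker ∂_1 − rank ∂_2 = (27 − 8) − 18 = 1, and ∂_2 has invariant factor 2 > 1, so H_1 = Z × Z/2.
  H_2: rank ker ∂_2 − rank ∂_3 = (18 − 18) − 0 = 0, and there is no ∂_3, so H_2 = 0.

Hence the Betti numbers are b_0 = 1, b_1 = 1, b_2 = 0.

b_0 = 1, b_1 = 1, b_2 = 0.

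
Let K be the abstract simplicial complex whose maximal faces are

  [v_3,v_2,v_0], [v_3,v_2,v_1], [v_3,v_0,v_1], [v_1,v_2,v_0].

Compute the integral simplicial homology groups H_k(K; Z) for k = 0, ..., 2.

K has 4 vertices, 6 edges, 4 triangles.
rank ∂_0 = 0, rank ∂_1 = 3 ⇒ b_0 = 4 − 0 − 3 = 1; all invariant factors of ∂_1 are 1 so no torsion. So H_0 ≅ Z.
rank ∂_1 = 3, rank ∂_2 = 3 ⇒ b_1 = 6 − 3 − 3 = 0; all invariant factors of ∂_2 are 1 so no torsion. So H_1 ≅ 0.
rank ∂_2 = 3, rank ∂_3 = 0 ⇒ b_2 = 4 − 3 − 0 = 1. So H_2 ≅ Z.

H_0 ≅ Z,  H_1 = 0,  H_2 ≅ Z.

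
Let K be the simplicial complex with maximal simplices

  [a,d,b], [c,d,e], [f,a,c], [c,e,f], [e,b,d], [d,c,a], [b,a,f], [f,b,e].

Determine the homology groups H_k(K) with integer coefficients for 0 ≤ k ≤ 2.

H_0 ≅ Z,  H_1 = 0,  H_2 ≅ Z.

Take the total order a < b < c < d < e < f on the vertex set. Then K (dimension 2) consists of the simplices:

  0-simplices (6): a, b, c, d, e, f
  1-simplices (12): ab, ac, ad, af, bd, be, bf, cd, ce, cf, de, ef
  2-simplices (8): abd, abf, acd, acf, bde, bef, cde, cef

so the chain groups are C_0 ≅ Z^6, C_1 ≅ Z^12, C_2 ≅ Z^8.

Boundary ∂_1: C_1 → C_0 maps an edge to its endpoints' difference, ∂[p,q] = q − p.
The 6×12 boundary matrix has rank 5 and Smith normal form diag(1,1,1,1,1).

The boundary map ∂_2: C_2 → C_1 maps a triangle to the signed sum of its edges. For instance
  ∂abf = bf − af + ab,
  ∂abd = bd − ad + ab.
This gives a 12×8 integer matrix of rank 7; reducing to Smith normal form yields diagonal entries (1,1,1,1,1,1,1).

Now H_k = ker ∂_k / im ∂_{k+1}, so:

  H_0: rank C_0 − rank ∂_1 = 6 − 5 = 1, and the invariant factors of ∂_1 are all 1, so H_0 ≅ Z.
  H_1: rank ker ∂_1 − rank ∂_2 = (12 − 5) − 7 = 0, and the invariant factors of ∂_2 are all 1, so H_1 ≅ 0.
  H_2: rank ker ∂_2 − rank ∂_3 = (8 − 7) − 0 = 1, and there is no ∂_3, so H_2 ≅ Z.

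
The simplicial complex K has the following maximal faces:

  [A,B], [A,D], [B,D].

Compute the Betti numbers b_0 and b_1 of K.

b_0 = 1, b_1 = 1.

We work with the vertex ordering A < B < D. The simplices of K, each written with vertices in increasing order, are:

  0-simplices (3): A, B, D
  1-simplices (3): AB, AD, BD

Hence C_0 ≅ Z^3, C_1 ≅ Z^3.

Boundary ∂_1: C_1 → C_0 is given by ∂[p,q] = [q] − [p].
This gives a 3×3 integer matrix of rank 2; reducing to Smith normal form yields diagonal entries (1,1).

Now H_k = ker ∂_k / im ∂_{k+1}, so:

  H_0: rank C_0 − rank ∂_1 = 3 − 2 = 1, and the invariant factors of ∂_1 are all 1, so H_0 = Z.
  H_1: rank ker ∂_1 − rank ∂_2 = (3 − 2) − 0 = 1, and there is no ∂_2, so H_1 = Z.

Hence the Betti numbers are b_0 = 1, b_1 = 1.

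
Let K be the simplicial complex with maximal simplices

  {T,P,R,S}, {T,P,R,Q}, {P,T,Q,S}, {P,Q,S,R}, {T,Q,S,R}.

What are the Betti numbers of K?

We work with the vertex ordering P < Q < R < S < T. The simplices of K, each written with vertices in increasing order, are:

  0-simplices (5): P, Q, R, S, T
  1-simplices (10): PQ, PR, PS, PT, QR, QS, QT, RS, RT, ST
  2-simplices (10): PQR, PQS, PQT, PRS, PRT, PST, QRS, QRT, QST, RST
  3-simplices (5): PQRS, PQRT, PQST, PRST, QRST

giving chain groups C_0 ≅ Z^5, C_1 ≅ Z^10, C_2 ≅ Z^10, C_3 ≅ Z^5.

∂_1: C_1 → C_0 sends each edge [p,q] (with p < q) to q − p.
This gives a 5×10 integer matrix of rank 4; reducing to Smith normal form yields diagonal entries (1,1,1,1).

∂_2: C_2 → C_1 maps a triangle to the signed sum of its edges. For instance
  ∂PQS = QS − PS + PQ,
  ∂PQT = QT − PT + PQ.
The 10×10 boundary matrix has rank 6 and Smith normal form diag(1,1,1,1,1,1).

∂_3: C_3 → C_2 sends each 3-simplex σ to the alternating sum Σ_i (−1)^i (σ with its i-th vertex removed). For instance
  ∂QRST = RST − QST + QRT − QRS,
  ∂PRST = RST − PST + PRT − PRS.
As a 10×5 matrix over Z this has rank 4, with invariant factors (1,1,1,1).

From H_k ≅ ker(∂_k) / im(∂_{k+1}) we obtain:

  H_0: rank C_0 − rank ∂_1 = 5 − 4 = 1, and the invariant factors of ∂_1 are all 1, so H_0 = Z.
  H_1: rank ker ∂_1 − rank ∂_2 = (10 − 4) − 6 = 0, and the invariant factors of ∂_2 are all 1, so H_1 = 0.
  H_2: rank ker ∂_2 − rank ∂_3 = (10 − 6) − 4 = 0, and the invariant factors of ∂_3 are all 1, so H_2 = 0.
  H_3: rank ker ∂_3 − rank ∂_4 = (5 − 4) − 0 = 1, and there is no ∂_4, so H_3 = Z.

Hence the Betti numbers are b_0 = 1, b_1 = 0, b_2 = 0, b_3 = 1.

b_0 = 1, b_1 = 0, b_2 = 0, b_3 = 1.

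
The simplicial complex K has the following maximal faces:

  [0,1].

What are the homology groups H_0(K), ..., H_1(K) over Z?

H_0 ≅ Z,  H_1 = 0.

Take the total order 0 < 1 on the vertex set. Then K (dimension 1) consists of the simplices:

  0-simplices (2): [0], [1]
  1-simplices (1): [0,1]

Hence C_0 ≅ Z^2, C_1 ≅ Z^1.

The boundary map ∂_1: C_1 → C_0 is given by ∂[p,q] = [q] − [p].
This gives a 2×1 integer matrix of rank 1; reducing to Smith normal form yields diagonal entries (1).

Computing H_k = (kernel of ∂_k) / (image of ∂_{k+1}):

  H_0: rank C_0 − rank ∂_1 = 2 − 1 = 1, and the invariant factors of ∂_1 are all 1, so H_0 ≅ Z.
  H_1: rank ker ∂_1 − rank ∂_2 = (1 − 1) − 0 = 0, and there is no ∂_2, so H_1 ≅ 0.

As a check, the Euler characteristic is 2 − 1 = 1, which agrees with 1 − 0 = 1.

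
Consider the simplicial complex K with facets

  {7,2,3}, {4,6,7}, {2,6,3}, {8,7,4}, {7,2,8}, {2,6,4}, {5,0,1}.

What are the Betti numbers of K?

K has 9 vertices, 15 edges, 7 triangles.
rank ∂_0 = 0, rank ∂_1 = 7 ⇒ b_0 = 9 − 0 − 7 = 2; all invariant factors of ∂_1 are 1 so no torsion. So H_0 ≅ Z^2.
rank ∂_1 = 7, rank ∂_2 = 7 ⇒ b_1 = 15 − 7 − 7 = 1; all invariant factors of ∂_2 are 1 so no torsion. So H_1 ≅ Z.
rank ∂_2 = 7, rank ∂_3 = 0 ⇒ b_2 = 7 − 7 − 0 = 0. So H_2 ≅ 0.

b_0 = 2, b_1 = 1, b_2 = 0.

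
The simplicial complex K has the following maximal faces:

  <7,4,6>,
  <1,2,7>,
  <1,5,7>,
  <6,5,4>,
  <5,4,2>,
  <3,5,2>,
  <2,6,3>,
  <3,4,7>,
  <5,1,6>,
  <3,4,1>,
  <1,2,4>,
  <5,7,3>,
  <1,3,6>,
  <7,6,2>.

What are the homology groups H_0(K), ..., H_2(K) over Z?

Fix the vertex order 1 < 2 < 3 < 4 < 5 < 6 < 7 and write every simplex with vertices in increasing order. Then dim K = 2 and the simplices of K are:

  0-simplices (7): [1], [2], [3], [4], [5], [6], [7]
  1-simplices (21): [1,2], [1,3], [1,4], [1,5], [1,6], [1,7], [2,3], [2,4], [2,5], [2,6], [2,7], [3,4], [3,5], [3,6], [3,7], [4,5], [4,6], [4,7], [5,6], [5,7], [6,7]
  2-simplices (14): [1,2,4], [1,2,7], [1,3,4], [1,3,6], [1,5,6], [1,5,7], [2,3,5], [2,3,6], [2,4,5], [2,6,7], [3,4,7], [3,5,7], [4,5,6], [4,6,7]

giving chain groups C_0 ≅ Z^7, C_1 ≅ Z^21, C_2 ≅ Z^14.

The boundary map ∂_1: C_1 → C_0 sends each edge [p,q] (with p < q) to q − p.
This gives a 7×21 integer matrix of rank 6; reducing to Smith normal form yields diagonal entries (1,1,1,1,1,1).

Boundary ∂_2: C_2 → C_1 maps a triangle to the signed sum of its edges. For instance
  ∂[2,3,5] = [3,5] − [2,5] + [2,3],
  ∂[3,5,7] = [5,7] − [3,7] + [3,5].
The 21×14 boundary matrix has rank 13 and Smith normal form diag(1,1,1,1,1,1,1,1,1,1,1,1,1).

Computing H_k = (kernel of ∂_k) / (image of ∂_{k+1}):

  H_0: rank C_0 − rank ∂_1 = 7 − 6 = 1, and the invariant factors of ∂_1 are all 1, so H_0 = Z.
  H_1: rank ker ∂_1 − rank ∂_2 = (21 − 6) − 13 = 2, and the invariant factors of ∂_2 are all 1, so H_1 = Z^2.
  H_2: rank ker ∂_2 − rank ∂_3 = (14 − 13) − 0 = 1, and there is no ∂_3, so H_2 = Z.

As a check, the Euler characteristic is 7 − 21 + 14 = 0, which agrees with 1 − 2 + 1 = 0.

H_0 ≅ Z,  H_1 ≅ Z^2,  H_2 ≅ Z.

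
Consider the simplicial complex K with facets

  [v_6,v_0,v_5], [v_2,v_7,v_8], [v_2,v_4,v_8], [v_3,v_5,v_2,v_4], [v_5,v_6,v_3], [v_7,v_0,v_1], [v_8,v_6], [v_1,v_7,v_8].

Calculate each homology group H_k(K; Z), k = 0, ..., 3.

Fix the vertex order v_0 < v_1 < v_2 < v_3 < v_4 < v_5 < v_6 < v_7 < v_8 and write every simplex with vertices in increasing order. Then dim K = 3 and the simplices of K are:

  0-simplices (9): [v_0], [v_1], [v_2], [v_3], [v_4], [v_5], [v_6], [v_7], [v_8]
  1-simplices (19): (19 of them)
  2-simplices (10): [v_0,v_1,v_7], [v_0,v_5,v_6], [v_1,v_7,v_8], [v_2,v_3,v_4], [v_2,v_3,v_5], [v_2,v_4,v_5], [v_2,v_4,v_8], [v_2,v_7,v_8], [v_3,v_4,v_5], [v_3,v_5,v_6]
  3-simplices (1): [v_2,v_3,v_4,v_5]

Hence C_0 ≅ Z^9, C_1 ≅ Z^19, C_2 ≅ Z^10, C_3 ≅ Z^1.

∂_1: C_1 → C_0 maps an edge to its endpoints' difference, ∂[p,q] = q − p. For instance
  ∂[v_5,v_6] = [v_6] − [v_5].
This gives a 9×19 integer matrix of rank 8; reducing to Smith normal form yields diagonal entries (1,1,1,1,1,1,1,1).

The boundary map ∂_2: C_2 → C_1 maps a triangle to the signed sum of its edges. For instance
  ∂[v_0,v_5,v_6] = [v_5,v_6] − [v_0,v_6] + [v_0,v_5],
  ∂[v_0,v_1,v_7] = [v_1,v_7] − [v_0,v_7] + [v_0,v_1].
This gives a 19×10 integer matrix of rank 9; reducing to Smith normal form yields diagonal entries (1,1,1,1,1,1,1,1,1).

Boundary ∂_3: C_3 → C_2 sends each 3-simplex σ to the alternating sum Σ_i (−1)^i (σ with its i-th vertex removed). For instance
  ∂[v_2,v_3,v_4,v_5] = [v_3,v_4,v_5] − [v_2,v_4,v_5] + [v_2,v_3,v_5] − [v_2,v_3,v_4].
As a 10×1 matrix over Z this has rank 1, with invariant factors (1).

Now H_k = ker ∂_k / im ∂_{k+1}, so:

  H_0: rank C_0 − rank ∂_1 = 9 − 8 = 1, and the invariant factors of ∂_1 are all 1, so H_0 ≅ Z.
  H_1: rank ker ∂_1 − rank ∂_2 = (19 − 8) − 9 = 2, and the invariant factors of ∂_2 are all 1, so H_1 ≅ Z^2.
  H_2: rank ker ∂_2 − rank ∂_3 = (10 − 9) − 1 = 0, and the invariant factors of ∂_3 are all 1, so H_2 ≅ 0.
  H_3: rank ker ∂_3 − rank ∂_4 = (1 − 1) − 0 = 0, and there is no ∂_4, so H_3 ≅ 0.

As a check, the Euler characteristic is 9 − 19 + 10 − 1 = -1, which agrees with 1 − 2 + 0 − 0 = -1.

H_0 ≅ Z,  H_1 ≅ Z^2,  H_2 = 0,  H_3 = 0.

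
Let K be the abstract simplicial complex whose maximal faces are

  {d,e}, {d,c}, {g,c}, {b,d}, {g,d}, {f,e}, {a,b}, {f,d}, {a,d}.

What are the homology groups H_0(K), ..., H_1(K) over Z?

H_0 = Z,  H_1 = Z^3.

K has 7 vertices, 9 edges.
rank ∂_0 = 0, rank ∂_1 = 6 ⇒ b_0 = 7 − 0 − 6 = 1; all invariant factors of ∂_1 are 1 so no torsion. So H_0 ≅ Z.
rank ∂_1 = 6, rank ∂_2 = 0 ⇒ b_1 = 9 − 6 − 0 = 3. So H_1 ≅ Z^3.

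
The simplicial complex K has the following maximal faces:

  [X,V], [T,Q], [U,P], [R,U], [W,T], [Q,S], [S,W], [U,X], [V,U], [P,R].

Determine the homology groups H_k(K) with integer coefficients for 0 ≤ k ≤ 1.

H_0 = Z^2,  H_1 = Z^3.

Fix the vertex order P < Q < R < S < T < U < V < W < X and write every simplex with vertices in increasing order. Then dim K = 1 and the simplices of K are:

  0-simplices (9): P, Q, R, S, T, U, V, W, X
  1-simplices (10): PR, PU, QS, QT, RU, SW, TW, UV, UX, VX

Hence C_0 ≅ Z^9, C_1 ≅ Z^10.

∂_1: C_1 → C_0 sends each edge [p,q] (with p < q) to q − p.
The resulting 9×10 matrix has rank 7, and its Smith normal form has invariant factors (1,1,1,1,1,1,1).

Now H_k = ker ∂_k / im ∂_{k+1}, so:

  H_0: rank C_0 − rank ∂_1 = 9 − 7 = 2, and the invariant factors of ∂_1 are all 1, so H_0 ≅ Z^2.
  H_1: rank ker ∂_1 − rank ∂_2 = (10 − 7) − 0 = 3, and there is no ∂_2, so H_1 ≅ Z^3.

As a check, the Euler characteristic is 9 − 10 = -1, which agrees with 2 − 3 = -1.
(K is a triangulation of the disjoint union of a wedge of 2 circles and the circle S^1.)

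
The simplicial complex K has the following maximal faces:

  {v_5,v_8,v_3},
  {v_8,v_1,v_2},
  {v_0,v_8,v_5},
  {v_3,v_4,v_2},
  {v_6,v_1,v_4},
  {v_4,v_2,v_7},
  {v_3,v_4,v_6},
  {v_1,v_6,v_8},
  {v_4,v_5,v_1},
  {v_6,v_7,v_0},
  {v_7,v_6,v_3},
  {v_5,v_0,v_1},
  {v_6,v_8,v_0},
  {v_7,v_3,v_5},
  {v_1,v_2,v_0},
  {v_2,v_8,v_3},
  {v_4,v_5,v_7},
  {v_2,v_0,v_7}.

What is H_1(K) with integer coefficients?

H_1 = Z ⊕ Z/2.

Take the total order v_0 < v_1 < v_2 < v_3 < v_4 < v_5 < v_6 < v_7 < v_8 on the vertex set. Then K (dimension 2) consists of the simplices:

  0-simplices (9): [v_0], [v_1], [v_2], [v_3], [v_4], [v_5], [v_6], [v_7], [v_8]
  1-simplices (27): (27 of them)
  2-simplices (18): (18 of them)

so the chain groups are C_0 ≅ Z^9, C_1 ≅ Z^27, C_2 ≅ Z^18.

∂_1: C_1 → C_0 maps an edge to its endpoints' difference, ∂[p,q] = q − p. For instance
  ∂[v_2,v_7] = [v_7] − [v_2].
As a 9×27 matrix over Z this has rank 8, with invariant factors (1,1,1,1,1,1,1,1).

∂_2: C_2 → C_1 sends each 2-simplex [p,q,r] to [q,r] − [p,r] + [p,q]. For instance
  ∂[v_1,v_6,v_8] = [v_6,v_8] − [v_1,v_8] + [v_1,v_6],
  ∂[v_1,v_2,v_8] = [v_2,v_8] − [v_1,v_8] + [v_1,v_2].
As a 27×18 matrix over Z this has rank 18, with invariant factors (1,1,1,1,1,1,1,1,1,1,1,1,1,1,1,1,1,2).

Computing H_k = (kernel of ∂_k) / (image of ∂_{k+1}):

  H_1: rank ker ∂_1 − rank ∂_2 = (27 − 8) − 18 = 1, and ∂_2 has invariant factor 2 > 1, so H_1 = Z ⊕ Z/2.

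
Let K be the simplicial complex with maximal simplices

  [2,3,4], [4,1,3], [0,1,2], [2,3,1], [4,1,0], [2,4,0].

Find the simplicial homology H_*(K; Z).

H_0 ≅ Z,  H_1 = 0,  H_2 ≅ Z.

We work with the vertex ordering 0 < 1 < 2 < 3 < 4. The simplices of K, each written with vertices in increasing order, are:

  0-simplices (5): [0], [1], [2], [3], [4]
  1-simplices (9): [0,1], [0,2], [0,4], [1,2], [1,3], [1,4], [2,3], [2,4], [3,4]
  2-simplices (6): [0,1,2], [0,1,4], [0,2,4], [1,2,3], [1,3,4], [2,3,4]

so the chain groups are C_0 ≅ Z^5, C_1 ≅ Z^9, C_2 ≅ Z^6.

Boundary ∂_1: C_1 → C_0 maps an edge to its endpoints' difference, ∂[p,q] = q − p.
This gives a 5×9 integer matrix of rank 4; reducing to Smith normal form yields diagonal entries (1,1,1,1).

∂_2: C_2 → C_1 maps a triangle to the signed sum of its edges. For instance
  ∂[0,1,4] = [1,4] − [0,4] + [0,1],
  ∂[0,1,2] = [1,2] − [0,2] + [0,1].
As a 9×6 matrix over Z this has rank 5, with invariant factors (1,1,1,1,1).

Reading off H_k = ker ∂_k / im ∂_{k+1}:

  H_0: rank C_0 − rank ∂_1 = 5 − 4 = 1, and the invariant factors of ∂_1 are all 1, so H_0 ≅ Z.
  H_1: rank ker ∂_1 − rank ∂_2 = (9 − 4) − 5 = 0, and the invariant factors of ∂_2 are all 1, so H_1 ≅ 0.
  H_2: rank ker ∂_2 − rank ∂_3 = (6 − 5) − 0 = 1, and there is no ∂_3, so H_2 ≅ Z.

(K is a triangulation of the 2-sphere S^2.)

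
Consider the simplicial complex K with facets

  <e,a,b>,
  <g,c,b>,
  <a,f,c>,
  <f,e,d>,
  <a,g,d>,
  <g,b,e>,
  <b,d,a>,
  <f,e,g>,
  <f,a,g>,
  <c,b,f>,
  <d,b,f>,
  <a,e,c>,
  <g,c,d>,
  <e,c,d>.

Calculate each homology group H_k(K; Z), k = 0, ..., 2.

H_0 ≅ Z,  H_1 ≅ Z^2,  H_2 ≅ Z.

Fix the vertex order a < b < c < d < e < f < g and write every simplex with vertices in increasing order. Then dim K = 2 and the simplices of K are:

  0-simplices (7): a, b, c, d, e, f, g
  1-simplices (21): ab, ac, ad, ae, af, ag, bc, bd, be, bf, bg, cd, ce, cf, cg, de, df, dg, ef, eg, fg
  2-simplices (14): abd, abe, ace, acf, adg, afg, bcf, bcg, bdf, beg, cde, cdg, def, efg

Hence C_0 ≅ Z^7, C_1 ≅ Z^21, C_2 ≅ Z^14.

The boundary map ∂_1: C_1 → C_0 is given by ∂[p,q] = [q] − [p].
This gives a 7×21 integer matrix of rank 6; reducing to Smith normal form yields diagonal entries (1,1,1,1,1,1).

Boundary ∂_2: C_2 → C_1 acts by ∂[p,q,r] = [q,r] − [p,r] + [p,q]. For instance
  ∂abe = be − ae + ab,
  ∂cde = de − ce + cd.
The resulting 21×14 matrix has rank 13, and its Smith normal form has invariant factors (1,1,1,1,1,1,1,1,1,1,1,1,1).

From H_k ≅ ker(∂_k) / im(∂_{k+1}) we obtain:

  H_0: rank C_0 − rank ∂_1 = 7 − 6 = 1, and the invariant factors of ∂_1 are all 1, so H_0 ≅ Z.
  H_1: rank ker ∂_1 − rank ∂_2 = (21 − 6) − 13 = 2, and the invariant factors of ∂_2 are all 1, so H_1 ≅ Z^2.
  H_2: rank ker ∂_2 − rank ∂_3 = (14 − 13) − 0 = 1, and there is no ∂_3, so H_2 ≅ Z.

(K is a triangulation of the torus T^2.)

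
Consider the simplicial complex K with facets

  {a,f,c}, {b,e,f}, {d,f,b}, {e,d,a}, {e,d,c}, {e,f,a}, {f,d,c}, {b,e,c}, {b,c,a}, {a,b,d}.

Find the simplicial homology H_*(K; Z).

H_0 ≅ Z,  H_1 ≅ Z_2,  H_2 = 0.

We work with the vertex ordering a < b < c < d < e < f. The simplices of K, each written with vertices in increasing order, are:

  0-simplices (6): a, b, c, d, e, f
  1-simplices (15): ab, ac, ad, ae, af, bc, bd, be, bf, cd, ce, cf, de, df, ef
  2-simplices (10): abc, abd, acf, ade, aef, bce, bdf, bef, cde, cdf

giving chain groups C_0 ≅ Z^6, C_1 ≅ Z^15, C_2 ≅ Z^10.

Boundary ∂_1: C_1 → C_0 sends each edge [p,q] (with p < q) to q − p. For instance
  ∂cd = d − c.
As a 6×15 matrix over Z this has rank 5, with invariant factors (1,1,1,1,1).

The boundary map ∂_2: C_2 → C_1 sends each 2-simplex [p,q,r] to [q,r] − [p,r] + [p,q]. For instance
  ∂bef = ef − bf + be,
  ∂abd = bd − ad + ab.
The resulting 15×10 matrix has rank 10, and its Smith normal form has invariant factors (1,1,1,1,1,1,1,1,1,2).

From H_k ≅ ker(∂_k) / im(∂_{k+1}) we obtain:

  H_0: rank C_0 − rank ∂_1 = 6 − 5 = 1, and the invariant factors of ∂_1 are all 1, so H_0 ≅ Z.
  H_1: rank ker ∂_1 − rank ∂_2 = (15 − 5) − 10 = 0, and ∂_2 has invariant factor 2 > 1, so H_1 ≅ Z_2.
  H_2: rank ker ∂_2 − rank ∂_3 = (10 − 10) − 0 = 0, and there is no ∂_3, so H_2 ≅ 0.

As a check, the Euler characteristic is 6 − 15 + 10 = 1, which agrees with 1 − 0 + 0 = 1.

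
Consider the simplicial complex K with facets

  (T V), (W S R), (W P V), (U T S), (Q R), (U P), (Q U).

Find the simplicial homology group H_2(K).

K has 8 vertices, 13 edges, 3 triangles.
rank ∂_2 = 3, rank ∂_3 = 0 ⇒ b_2 = 3 − 3 − 0 = 0. So H_2 = 0.

H_2 = 0.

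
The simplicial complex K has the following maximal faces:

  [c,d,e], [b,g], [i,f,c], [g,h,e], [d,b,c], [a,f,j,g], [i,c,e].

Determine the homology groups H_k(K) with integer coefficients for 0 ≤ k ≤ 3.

H_0 ≅ Z,  H_1 ≅ Z^2,  H_2 = 0,  H_3 = 0.

Take the total order a < b < c < d < e < f < g < h < i < j on the vertex set. Then K (dimension 3) consists of the simplices:

  0-simplices (10): a, b, c, d, e, f, g, h, i, j
  1-simplices (19): af, ag, aj, bc, bd, bg, cd, ce, cf, ci, de, eg, eh, ei, fg, fi, fj, gh, gj
  2-simplices (9): afg, afj, agj, bcd, cde, cei, cfi, egh, fgj
  3-simplices (1): afgj

so the chain groups are C_0 ≅ Z^10, C_1 ≅ Z^19, C_2 ≅ Z^9, C_3 ≅ Z^1.

Boundary ∂_1: C_1 → C_0 maps an edge to its endpoints' difference, ∂[p,q] = q − p.
As a 10×19 matrix over Z this has rank 9, with invariant factors (1,1,1,1,1,1,1,1,1).

The boundary map ∂_2: C_2 → C_1 sends each 2-simplex [p,q,r] to [q,r] − [p,r] + [p,q]. For instance
  ∂cde = de − ce + cd,
  ∂fgj = gj − fj + fg.
As a 19×9 matrix over Z this has rank 8, with invariant factors (1,1,1,1,1,1,1,1).

Boundary ∂_3: C_3 → C_2 sends each 3-simplex σ to the alternating sum Σ_i (−1)^i (σ with its i-th vertex removed). For instance
  ∂afgj = fgj − agj + afj − afg.
The resulting 9×1 matrix has rank 1, and its Smith normal form has invariant factors (1).

Now H_k = ker ∂_k / im ∂_{k+1}, so:

  H_0: rank C_0 − rank ∂_1 = 10 − 9 = 1, and the invariant factors of ∂_1 are all 1, so H_0 = Z.
  H_1: rank ker ∂_1 − rank ∂_2 = (19 − 9) − 8 = 2, and the invariant factors of ∂_2 are all 1, so H_1 = Z^2.
  H_2: rank ker ∂_2 − rank ∂_3 = (9 − 8) − 1 = 0, and the invariant factors of ∂_3 are all 1, so H_2 = 0.
  H_3: rank ker ∂_3 − rank ∂_4 = (1 − 1) − 0 = 0, and there is no ∂_4, so H_3 = 0.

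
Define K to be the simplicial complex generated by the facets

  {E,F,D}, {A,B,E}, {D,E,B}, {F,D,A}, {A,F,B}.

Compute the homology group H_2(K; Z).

H_2 = 0.

We work with the vertex ordering A < B < D < E < F. The simplices of K, each written with vertices in increasing order, are:

  0-simplices (5): A, B, D, E, F
  1-simplices (10): AB, AD, AE, AF, BD, BE, BF, DE, DF, EF
  2-simplices (5): ABE, ABF, ADF, BDE, DEF

Hence C_0 ≅ Z^5, C_1 ≅ Z^10, C_2 ≅ Z^5.

The boundary map ∂_1: C_1 → C_0 is given by ∂[p,q] = [q] − [p]. For instance
  ∂DE = E − D.
As a 5×10 matrix over Z this has rank 4, with invariant factors (1,1,1,1).

∂_2: C_2 → C_1 sends each 2-simplex [p,q,r] to [q,r] − [p,r] + [p,q]. For instance
  ∂DEF = EF − DF + DE,
  ∂BDE = DE − BE + BD.
The 10×5 boundary matrix has rank 5 and Smith normal form diag(1,1,1,1,1).

From H_k ≅ ker(∂_k) / im(∂_{k+1}) we obtain:

  H_2: rank ker ∂_2 − rank ∂_3 = (5 − 5) − 0 = 0, and there is no ∂_3, so H_2 ≅ 0.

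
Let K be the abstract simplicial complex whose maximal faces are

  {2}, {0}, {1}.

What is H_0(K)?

Fix the vertex order 0 < 1 < 2 and write every simplex with vertices in increasing order. Then dim K = 0 and the simplices of K are:

  0-simplices (3): [0], [1], [2]

giving chain groups C_0 ≅ Z^3.

Now H_k = ker ∂_k / im ∂_{k+1}, so:

  H_0: rank C_0 − rank ∂_1 = 3 − 0 = 3, and there is no ∂_1, so H_0 ≅ Z^3.

H_0 = Z^3.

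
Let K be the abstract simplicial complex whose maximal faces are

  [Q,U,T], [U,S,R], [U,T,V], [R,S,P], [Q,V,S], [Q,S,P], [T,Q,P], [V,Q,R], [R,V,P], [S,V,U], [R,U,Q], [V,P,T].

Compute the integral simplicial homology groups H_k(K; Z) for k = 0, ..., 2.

We work with the vertex ordering P < Q < R < S < T < U < V. The simplices of K, each written with vertices in increasing order, are:

  0-simplices (7): P, Q, R, S, T, U, V
  1-simplices (18): PQ, PR, PS, PT, PV, QR, QS, QT, QU, QV, RS, RU, RV, SU, SV, TU, TV, UV
  2-simplices (12): PQS, PQT, PRS, PRV, PTV, QRU, QRV, QSV, QTU, RSU, SUV, TUV

so the chain groups are C_0 ≅ Z^7, C_1 ≅ Z^18, C_2 ≅ Z^12.

Boundary ∂_1: C_1 → C_0 maps an edge to its endpoints' difference, ∂[p,q] = q − p.
The resulting 7×18 matrix has rank 6, and its Smith normal form has invariant factors (1,1,1,1,1,1).

Boundary ∂_2: C_2 → C_1 maps a triangle to the signed sum of its edges. For instance
  ∂PTV = TV − PV + PT,
  ∂QSV = SV − QV + QS.
As a 18×12 matrix over Z this has rank 12, with invariant factors (1,1,1,1,1,1,1,1,1,1,1,2).

From H_k ≅ ker(∂_k) / im(∂_{k+1}) we obtain:

  H_0: rank C_0 − rank ∂_1 = 7 − 6 = 1, and the invariant factors of ∂_1 are all 1, so H_0 ≅ Z.
  H_1: rank ker ∂_1 − rank ∂_2 = (18 − 6) − 12 = 0, and ∂_2 has invariant factor 2 > 1, so H_1 ≅ Z/2.
  H_2: rank ker ∂_2 − rank ∂_3 = (12 − 12) − 0 = 0, and there is no ∂_3, so H_2 ≅ 0.

As a check, the Euler characteristic is 7 − 18 + 12 = 1, which agrees with 1 − 0 + 0 = 1.

H_0 = Z,  H_1 = Z/2,  H_2 = 0.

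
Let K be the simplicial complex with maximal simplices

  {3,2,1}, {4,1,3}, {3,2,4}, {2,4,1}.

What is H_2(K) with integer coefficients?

We work with the vertex ordering 1 < 2 < 3 < 4. The simplices of K, each written with vertices in increasing order, are:

  0-simplices (4): [1], [2], [3], [4]
  1-simplices (6): [1,2], [1,3], [1,4], [2,3], [2,4], [3,4]
  2-simplices (4): [1,2,3], [1,2,4], [1,3,4], [2,3,4]

giving chain groups C_0 ≅ Z^4, C_1 ≅ Z^6, C_2 ≅ Z^4.

Boundary ∂_1: C_1 → C_0 sends each edge [p,q] (with p < q) to q − p.
The resulting 4×6 matrix has rank 3, and its Smith normal form has invariant factors (1,1,1).

∂_2: C_2 → C_1 acts by ∂[p,q,r] = [q,r] − [p,r] + [p,q]. For instance
  ∂[1,2,4] = [2,4] − [1,4] + [1,2],
  ∂[1,2,3] = [2,3] − [1,3] + [1,2].
This gives a 6×4 integer matrix of rank 3; reducing to Smith normal form yields diagonal entries (1,1,1).

Reading off H_k = ker ∂_k / im ∂_{k+1}:

  H_2: rank ker ∂_2 − rank ∂_3 = (4 − 3) − 0 = 1, and there is no ∂_3, so H_2 ≅ Z.

(K is a triangulation of the 2-sphere S^2.)

H_2 = Z.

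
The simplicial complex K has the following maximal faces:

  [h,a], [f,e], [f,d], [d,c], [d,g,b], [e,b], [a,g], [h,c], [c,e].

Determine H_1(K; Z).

We work with the vertex ordering a < b < c < d < e < f < g < h. The simplices of K, each written with vertices in increasing order, are:

  0-simplices (8): a, b, c, d, e, f, g, h
  1-simplices (11): ag, ah, bd, be, bg, cd, ce, ch, df, dg, ef
  2-simplices (1): bdg

Hence C_0 ≅ Z^8, C_1 ≅ Z^11, C_2 ≅ Z^1.

Boundary ∂_1: C_1 → C_0 maps an edge to its endpoints' difference, ∂[p,q] = q − p.
The 8×11 boundary matrix has rank 7 and Smith normal form diag(1,1,1,1,1,1,1).

The boundary map ∂_2: C_2 → C_1 maps a triangle to the signed sum of its edges. For instance
  ∂bdg = dg − bg + bd.
The resulting 11×1 matrix has rank 1, and its Smith normal form has invariant factors (1).

Reading off H_k = ker ∂_k / im ∂_{k+1}:

  H_1: rank ker ∂_1 − rank ∂_2 = (11 − 7) − 1 = 3, and the invariant factors of ∂_2 are all 1, so H_1 = Z^3.

H_1 ≅ Z^3.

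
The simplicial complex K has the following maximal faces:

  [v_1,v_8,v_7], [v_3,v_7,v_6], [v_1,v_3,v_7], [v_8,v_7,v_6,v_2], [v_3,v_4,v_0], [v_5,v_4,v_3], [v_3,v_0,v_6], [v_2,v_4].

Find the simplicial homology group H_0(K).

Order the vertices as v_0 < v_1 < v_2 < v_3 < v_4 < v_5 < v_6 < v_7 < v_8. Listing each simplex with vertices in this order, K has dimension 3 with simplices:

  0-simplices (9): [v_0], [v_1], [v_2], [v_3], [v_4], [v_5], [v_6], [v_7], [v_8]
  1-simplices (18): (18 of them)
  2-simplices (10): [v_0,v_3,v_4], [v_0,v_3,v_6], [v_1,v_3,v_7], [v_1,v_7,v_8], [v_2,v_6,v_7], [v_2,v_6,v_8], [v_2,v_7,v_8], [v_3,v_4,v_5], [v_3,v_6,v_7], [v_6,v_7,v_8]
  3-simplices (1): [v_2,v_6,v_7,v_8]

so the chain groups are C_0 ≅ Z^9, C_1 ≅ Z^18, C_2 ≅ Z^10, C_3 ≅ Z^1.

Boundary ∂_1: C_1 → C_0 maps an edge to its endpoints' difference, ∂[p,q] = q − p.
The resulting 9×18 matrix has rank 8, and its Smith normal form has invariant factors (1,1,1,1,1,1,1,1).

Boundary ∂_2: C_2 → C_1 acts by ∂[p,q,r] = [q,r] − [p,r] + [p,q]. For instance
  ∂[v_0,v_3,v_6] = [v_3,v_6] − [v_0,v_6] + [v_0,v_3],
  ∂[v_6,v_7,v_8] = [v_7,v_8] − [v_6,v_8] + [v_6,v_7].
The resulting 18×10 matrix has rank 9, and its Smith normal form has invariant factors (1,1,1,1,1,1,1,1,1).

Boundary ∂_3: C_3 → C_2 sends each 3-simplex σ to the alternating sum Σ_i (−1)^i (σ with its i-th vertex removed). For instance
  ∂[v_2,v_6,v_7,v_8] = [v_6,v_7,v_8] − [v_2,v_7,v_8] + [v_2,v_6,v_8] − [v_2,v_6,v_7].
This gives a 10×1 integer matrix of rank 1; reducing to Smith normal form yields diagonal entries (1).

Reading off H_k = ker ∂_k / im ∂_{k+1}:

  H_0: rank C_0 − rank ∂_1 = 9 − 8 = 1, and the invariant factors of ∂_1 are all 1, so H_0 ≅ Z.

H_0 ≅ Z.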